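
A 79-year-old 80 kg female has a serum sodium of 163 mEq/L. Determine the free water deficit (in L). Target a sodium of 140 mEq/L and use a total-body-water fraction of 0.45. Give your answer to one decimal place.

5.9 L

TBW = 0.45 · 80 = 36 L
Free water deficit = TBW · (Na/140 − 1)
= 36 · (163/140 − 1)
= 36 · 0.1643
= 5.91 L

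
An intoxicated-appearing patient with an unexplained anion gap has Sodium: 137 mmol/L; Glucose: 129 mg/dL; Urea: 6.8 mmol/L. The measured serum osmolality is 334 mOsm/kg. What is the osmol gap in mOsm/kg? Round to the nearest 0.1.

Calculated osmolality = 2·Na + glucose/18 + urea
= 2·137 + 129/18 + 6.8
= 274 + 7.17 + 6.80
= 287.97 mOsm/kg ≈ 288.0 mOsm/kg
Osmolar gap = measured − calculated = 334 − 288.0 = 46.0 mOsm/kg

46.0 mOsm/kg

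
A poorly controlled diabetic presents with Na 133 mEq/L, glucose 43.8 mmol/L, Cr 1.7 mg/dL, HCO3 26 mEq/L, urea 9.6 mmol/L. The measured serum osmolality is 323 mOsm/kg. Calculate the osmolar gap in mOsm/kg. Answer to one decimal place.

Calculated osmolality = 2·Na + glucose + urea
= 2·133 + 43.8 + 9.6
= 266 + 43.80 + 9.60
= 319.4 mOsm/kg ≈ 319.4 mOsm/kg
Osmolar gap = measured − calculated = 323 − 319.4 = 3.6 mOsm/kg

3.6 mOsm/kg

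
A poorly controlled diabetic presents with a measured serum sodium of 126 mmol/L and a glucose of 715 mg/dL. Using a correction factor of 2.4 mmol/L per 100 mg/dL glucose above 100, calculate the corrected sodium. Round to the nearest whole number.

Corrected Na = measured Na + 2.4 · (glucose − 100)/100
= 126 + 2.4 · (715 − 100)/100
= 126 + 14.8
= 140.8 mmol/L

141 mmol/L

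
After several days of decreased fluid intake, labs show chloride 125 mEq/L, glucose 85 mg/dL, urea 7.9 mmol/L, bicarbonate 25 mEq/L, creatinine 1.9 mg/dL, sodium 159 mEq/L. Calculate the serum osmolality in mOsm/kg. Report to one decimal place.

Calculated osmolality = 2·Na + glucose/18 + urea
= 2·159 + 85/18 + 7.9
= 318 + 4.72 + 7.90
= 330.62 mOsm/kg

330.6 mOsm/kg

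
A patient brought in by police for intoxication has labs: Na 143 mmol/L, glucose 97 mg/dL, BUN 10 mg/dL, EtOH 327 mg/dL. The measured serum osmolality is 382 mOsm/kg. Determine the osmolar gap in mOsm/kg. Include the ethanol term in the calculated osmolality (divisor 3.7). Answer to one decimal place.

-1.3 mOsm/kg

Calculated osmolality = 2·Na + glucose/18 + BUN/2.8 + ethanol/3.7
= 2·143 + 97/18 + 10/2.8 + 327/3.7
= 286 + 5.39 + 3.57 + 88.38
= 383.34 mOsm/kg ≈ 383.3 mOsm/kg
Osmolar gap = measured − calculated = 382 − 383.3 = -1.3 mOsm/kg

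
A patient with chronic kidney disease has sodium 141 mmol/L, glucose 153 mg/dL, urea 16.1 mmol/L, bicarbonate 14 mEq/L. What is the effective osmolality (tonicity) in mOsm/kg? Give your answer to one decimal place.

Effective osmolality excludes urea (freely permeant across cell membranes):
2·Na + glucose/18
= 2·141 + 153/18
= 282 + 8.5
= 290.5 mOsm/kg

290.5 mOsm/kg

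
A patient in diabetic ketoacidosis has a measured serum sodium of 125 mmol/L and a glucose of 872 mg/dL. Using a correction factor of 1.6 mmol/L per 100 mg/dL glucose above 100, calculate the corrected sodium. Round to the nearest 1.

Corrected Na = measured Na + 1.6 · (glucose − 100)/100
= 125 + 1.6 · (872 − 100)/100
= 125 + 12.4
= 137.4 mmol/L

137 mmol/L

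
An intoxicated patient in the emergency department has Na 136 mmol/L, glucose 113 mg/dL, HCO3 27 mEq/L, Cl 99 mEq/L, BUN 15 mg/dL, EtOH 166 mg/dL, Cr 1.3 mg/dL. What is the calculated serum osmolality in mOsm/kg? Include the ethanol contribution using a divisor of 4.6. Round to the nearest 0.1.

319.7 mOsm/kg

Calculated osmolality = 2·Na + glucose/18 + BUN/2.8 + ethanol/4.6
= 2·136 + 113/18 + 15/2.8 + 166/4.6
= 272 + 6.28 + 5.36 + 36.09
= 319.73 mOsm/kg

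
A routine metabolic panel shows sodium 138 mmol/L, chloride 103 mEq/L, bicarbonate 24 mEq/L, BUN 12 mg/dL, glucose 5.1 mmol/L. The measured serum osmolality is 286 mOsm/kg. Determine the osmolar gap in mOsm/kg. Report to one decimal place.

0.6 mOsm/kg

Calculated osmolality = 2·Na + glucose + BUN/2.8
= 2·138 + 5.1 + 12/2.8
= 276 + 5.10 + 4.29
= 285.39 mOsm/kg ≈ 285.4 mOsm/kg
Osmolar gap = measured − calculated = 286 − 285.4 = 0.6 mOsm/kg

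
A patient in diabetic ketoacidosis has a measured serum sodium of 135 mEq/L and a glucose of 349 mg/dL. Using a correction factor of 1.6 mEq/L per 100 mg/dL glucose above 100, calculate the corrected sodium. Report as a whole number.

139 mEq/L

Corrected Na = measured Na + 1.6 · (glucose − 100)/100
= 135 + 1.6 · (349 − 100)/100
= 135 + 4
= 139 mEq/L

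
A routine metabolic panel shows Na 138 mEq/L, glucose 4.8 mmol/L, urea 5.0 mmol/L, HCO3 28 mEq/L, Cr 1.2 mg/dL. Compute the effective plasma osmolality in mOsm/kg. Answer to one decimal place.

280.8 mOsm/kg

Effective osmolality excludes urea (freely permeant across cell membranes):
2·Na + glucose
= 2·138 + 4.8
= 276 + 4.8
= 280.8 mOsm/kg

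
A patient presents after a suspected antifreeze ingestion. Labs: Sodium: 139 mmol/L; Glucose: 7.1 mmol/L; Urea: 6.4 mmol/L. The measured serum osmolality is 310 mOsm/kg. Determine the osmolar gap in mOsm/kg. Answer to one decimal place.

Calculated osmolality = 2·Na + glucose + urea
= 2·139 + 7.1 + 6.4
= 278 + 7.10 + 6.40
= 291.5 mOsm/kg ≈ 291.5 mOsm/kg
Osmolar gap = measured − calculated = 310 − 291.5 = 18.5 mOsm/kg

18.5 mOsm/kg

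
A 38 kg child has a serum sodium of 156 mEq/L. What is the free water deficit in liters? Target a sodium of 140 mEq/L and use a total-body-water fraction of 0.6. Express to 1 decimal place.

TBW = 0.6 · 38 = 22.8 L
Free water deficit = TBW · (Na/140 − 1)
= 22.8 · (156/140 − 1)
= 22.8 · 0.1143
= 2.61 L

2.6 L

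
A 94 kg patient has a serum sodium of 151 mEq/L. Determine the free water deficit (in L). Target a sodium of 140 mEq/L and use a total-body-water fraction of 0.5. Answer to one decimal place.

3.7 L

TBW = 0.5 · 94 = 47 L
Free water deficit = TBW · (Na/140 − 1)
= 47 · (151/140 − 1)
= 47 · 0.0786
= 3.69 L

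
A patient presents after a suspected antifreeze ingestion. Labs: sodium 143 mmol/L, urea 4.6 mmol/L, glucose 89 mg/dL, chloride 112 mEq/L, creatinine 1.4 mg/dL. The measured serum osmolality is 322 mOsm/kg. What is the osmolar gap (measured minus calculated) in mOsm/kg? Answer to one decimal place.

Calculated osmolality = 2·Na + glucose/18 + urea
= 2·143 + 89/18 + 4.6
= 286 + 4.94 + 4.60
= 295.54 mOsm/kg ≈ 295.5 mOsm/kg
Osmolar gap = measured − calculated = 322 − 295.5 = 26.5 mOsm/kg

26.5 mOsm/kg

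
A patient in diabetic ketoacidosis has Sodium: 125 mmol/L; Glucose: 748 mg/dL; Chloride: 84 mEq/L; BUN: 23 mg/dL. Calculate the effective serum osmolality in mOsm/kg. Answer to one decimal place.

Effective osmolality excludes urea (freely permeant across cell membranes):
2·Na + glucose/18
= 2·125 + 748/18
= 250 + 41.56
= 291.56 mOsm/kg

291.6 mOsm/kg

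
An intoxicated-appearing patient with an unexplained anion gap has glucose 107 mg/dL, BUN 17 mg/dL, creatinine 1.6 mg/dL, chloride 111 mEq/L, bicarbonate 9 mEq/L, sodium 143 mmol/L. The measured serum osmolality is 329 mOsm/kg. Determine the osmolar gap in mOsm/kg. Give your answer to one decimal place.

Calculated osmolality = 2·Na + glucose/18 + BUN/2.8
= 2·143 + 107/18 + 17/2.8
= 286 + 5.94 + 6.07
= 298.01 mOsm/kg ≈ 298.0 mOsm/kg
Osmolar gap = measured − calculated = 329 − 298.0 = 31.0 mOsm/kg

31.0 mOsm/kg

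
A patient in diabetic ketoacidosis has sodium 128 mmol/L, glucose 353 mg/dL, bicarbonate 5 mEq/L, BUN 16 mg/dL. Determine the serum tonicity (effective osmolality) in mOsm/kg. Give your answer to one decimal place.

275.6 mOsm/kg

Effective osmolality excludes urea (freely permeant across cell membranes):
2·Na + glucose/18
= 2·128 + 353/18
= 256 + 19.61
= 275.61 mOsm/kg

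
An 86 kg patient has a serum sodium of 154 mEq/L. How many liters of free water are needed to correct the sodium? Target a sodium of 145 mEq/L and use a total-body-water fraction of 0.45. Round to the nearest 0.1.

2.4 L

TBW = 0.45 · 86 = 38.7 L
Free water deficit = TBW · (Na/145 − 1)
= 38.7 · (154/145 − 1)
= 38.7 · 0.0621
= 2.4 L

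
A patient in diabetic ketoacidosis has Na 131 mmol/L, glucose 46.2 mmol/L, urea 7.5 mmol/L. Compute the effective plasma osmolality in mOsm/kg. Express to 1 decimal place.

308.2 mOsm/kg

Effective osmolality excludes urea (freely permeant across cell membranes):
2·Na + glucose
= 2·131 + 46.2
= 262 + 46.2
= 308.2 mOsm/kg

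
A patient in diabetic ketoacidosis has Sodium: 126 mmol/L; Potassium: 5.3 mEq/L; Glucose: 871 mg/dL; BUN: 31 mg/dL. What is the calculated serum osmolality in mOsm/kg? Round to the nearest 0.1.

311.5 mOsm/kg

Calculated osmolality = 2·Na + glucose/18 + BUN/2.8
= 2·126 + 871/18 + 31/2.8
= 252 + 48.39 + 11.07
= 311.46 mOsm/kg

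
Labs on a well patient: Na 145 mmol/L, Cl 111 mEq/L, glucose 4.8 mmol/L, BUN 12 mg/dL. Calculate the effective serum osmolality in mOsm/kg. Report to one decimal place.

294.8 mOsm/kg

Effective osmolality excludes urea (freely permeant across cell membranes):
2·Na + glucose
= 2·145 + 4.8
= 290 + 4.8
= 294.8 mOsm/kg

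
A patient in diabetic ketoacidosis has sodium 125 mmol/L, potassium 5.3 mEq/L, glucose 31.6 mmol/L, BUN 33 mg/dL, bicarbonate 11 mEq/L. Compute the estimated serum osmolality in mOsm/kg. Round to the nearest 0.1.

Calculated osmolality = 2·Na + glucose + BUN/2.8
= 2·125 + 31.6 + 33/2.8
= 250 + 31.60 + 11.79
= 293.39 mOsm/kg

293.4 mOsm/kg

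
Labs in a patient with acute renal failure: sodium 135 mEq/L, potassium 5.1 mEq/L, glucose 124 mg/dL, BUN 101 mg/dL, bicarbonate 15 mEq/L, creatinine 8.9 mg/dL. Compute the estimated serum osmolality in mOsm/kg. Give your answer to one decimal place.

Calculated osmolality = 2·Na + glucose/18 + BUN/2.8
= 2·135 + 124/18 + 101/2.8
= 270 + 6.89 + 36.07
= 312.96 mOsm/kg

313.0 mOsm/kg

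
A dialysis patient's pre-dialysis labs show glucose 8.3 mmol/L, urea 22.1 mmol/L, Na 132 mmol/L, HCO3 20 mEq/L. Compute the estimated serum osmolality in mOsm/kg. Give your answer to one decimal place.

Calculated osmolality = 2·Na + glucose + urea
= 2·132 + 8.3 + 22.1
= 264 + 8.30 + 22.10
= 294.4 mOsm/kg

294.4 mOsm/kg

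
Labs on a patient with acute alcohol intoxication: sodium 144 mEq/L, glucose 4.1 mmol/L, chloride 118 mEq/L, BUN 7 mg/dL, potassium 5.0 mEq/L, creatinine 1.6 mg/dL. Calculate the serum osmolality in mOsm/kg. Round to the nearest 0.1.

294.6 mOsm/kg

Calculated osmolality = 2·Na + glucose + BUN/2.8
= 2·144 + 4.1 + 7/2.8
= 288 + 4.10 + 2.50
= 294.6 mOsm/kg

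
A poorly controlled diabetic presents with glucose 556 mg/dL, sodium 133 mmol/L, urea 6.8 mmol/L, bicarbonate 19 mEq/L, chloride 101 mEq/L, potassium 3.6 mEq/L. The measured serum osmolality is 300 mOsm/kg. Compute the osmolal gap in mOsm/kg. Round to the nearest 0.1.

Calculated osmolality = 2·Na + glucose/18 + urea
= 2·133 + 556/18 + 6.8
= 266 + 30.89 + 6.80
= 303.69 mOsm/kg ≈ 303.7 mOsm/kg
Osmolar gap = measured − calculated = 300 − 303.7 = -3.7 mOsm/kg

-3.7 mOsm/kg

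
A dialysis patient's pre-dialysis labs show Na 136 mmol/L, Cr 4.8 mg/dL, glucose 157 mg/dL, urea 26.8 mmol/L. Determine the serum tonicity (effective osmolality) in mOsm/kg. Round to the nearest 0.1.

280.7 mOsm/kg

Effective osmolality excludes urea (freely permeant across cell membranes):
2·Na + glucose/18
= 2·136 + 157/18
= 272 + 8.72
= 280.72 mOsm/kg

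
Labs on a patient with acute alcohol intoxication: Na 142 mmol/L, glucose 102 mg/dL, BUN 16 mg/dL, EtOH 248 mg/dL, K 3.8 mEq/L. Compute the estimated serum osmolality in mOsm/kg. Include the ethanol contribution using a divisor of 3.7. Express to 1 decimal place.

362.4 mOsm/kg

Calculated osmolality = 2·Na + glucose/18 + BUN/2.8 + ethanol/3.7
= 2·142 + 102/18 + 16/2.8 + 248/3.7
= 284 + 5.67 + 5.71 + 67.03
= 362.41 mOsm/kg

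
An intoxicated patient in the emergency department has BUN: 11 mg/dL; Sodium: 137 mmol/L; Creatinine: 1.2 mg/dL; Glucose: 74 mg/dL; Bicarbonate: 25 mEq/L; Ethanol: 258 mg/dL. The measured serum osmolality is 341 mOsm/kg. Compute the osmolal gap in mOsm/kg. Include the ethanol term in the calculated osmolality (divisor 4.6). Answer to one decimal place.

Calculated osmolality = 2·Na + glucose/18 + BUN/2.8 + ethanol/4.6
= 2·137 + 74/18 + 11/2.8 + 258/4.6
= 274 + 4.11 + 3.93 + 56.09
= 338.13 mOsm/kg ≈ 338.1 mOsm/kg
Osmolar gap = measured − calculated = 341 − 338.1 = 2.9 mOsm/kg

2.9 mOsm/kg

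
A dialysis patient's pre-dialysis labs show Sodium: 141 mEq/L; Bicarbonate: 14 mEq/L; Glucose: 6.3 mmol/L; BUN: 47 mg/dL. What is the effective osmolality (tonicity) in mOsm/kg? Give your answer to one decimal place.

288.3 mOsm/kg

Effective osmolality excludes urea (freely permeant across cell membranes):
2·Na + glucose
= 2·141 + 6.3
= 282 + 6.3
= 288.3 mOsm/kg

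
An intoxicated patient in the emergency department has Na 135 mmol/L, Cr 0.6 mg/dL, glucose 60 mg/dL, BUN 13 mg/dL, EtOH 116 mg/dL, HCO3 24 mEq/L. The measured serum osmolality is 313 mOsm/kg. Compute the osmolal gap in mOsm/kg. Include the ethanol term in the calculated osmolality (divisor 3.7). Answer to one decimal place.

3.7 mOsm/kg

Calculated osmolality = 2·Na + glucose/18 + BUN/2.8 + ethanol/3.7
= 2·135 + 60/18 + 13/2.8 + 116/3.7
= 270 + 3.33 + 4.64 + 31.35
= 309.32 mOsm/kg ≈ 309.3 mOsm/kg
Osmolar gap = measured − calculated = 313 − 309.3 = 3.7 mOsm/kg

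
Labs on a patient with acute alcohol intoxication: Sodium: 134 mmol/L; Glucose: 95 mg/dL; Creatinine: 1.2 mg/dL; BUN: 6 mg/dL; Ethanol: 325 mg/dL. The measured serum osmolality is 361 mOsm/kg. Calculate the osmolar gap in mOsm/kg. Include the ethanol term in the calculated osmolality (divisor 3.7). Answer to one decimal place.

Calculated osmolality = 2·Na + glucose/18 + BUN/2.8 + ethanol/3.7
= 2·134 + 95/18 + 6/2.8 + 325/3.7
= 268 + 5.28 + 2.14 + 87.84
= 363.26 mOsm/kg ≈ 363.3 mOsm/kg
Osmolar gap = measured − calculated = 361 − 363.3 = -2.3 mOsm/kg

-2.3 mOsm/kg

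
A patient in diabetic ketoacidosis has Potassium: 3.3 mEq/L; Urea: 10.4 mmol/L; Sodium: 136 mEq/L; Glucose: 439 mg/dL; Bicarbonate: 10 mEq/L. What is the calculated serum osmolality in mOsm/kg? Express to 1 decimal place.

306.8 mOsm/kg

Calculated osmolality = 2·Na + glucose/18 + urea
= 2·136 + 439/18 + 10.4
= 272 + 24.39 + 10.40
= 306.79 mOsm/kg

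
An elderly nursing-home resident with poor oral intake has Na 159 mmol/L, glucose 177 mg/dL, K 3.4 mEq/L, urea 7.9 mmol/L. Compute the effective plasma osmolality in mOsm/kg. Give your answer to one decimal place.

327.8 mOsm/kg

Effective osmolality excludes urea (freely permeant across cell membranes):
2·Na + glucose/18
= 2·159 + 177/18
= 318 + 9.83
= 327.83 mOsm/kg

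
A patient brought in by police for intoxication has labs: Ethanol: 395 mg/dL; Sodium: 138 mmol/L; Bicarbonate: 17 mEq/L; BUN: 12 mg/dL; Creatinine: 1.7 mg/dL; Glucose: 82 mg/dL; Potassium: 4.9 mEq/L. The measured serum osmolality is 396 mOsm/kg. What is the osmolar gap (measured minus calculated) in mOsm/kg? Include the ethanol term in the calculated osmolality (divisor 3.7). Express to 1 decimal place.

Calculated osmolality = 2·Na + glucose/18 + BUN/2.8 + ethanol/3.7
= 2·138 + 82/18 + 12/2.8 + 395/3.7
= 276 + 4.56 + 4.29 + 106.76
= 391.61 mOsm/kg ≈ 391.6 mOsm/kg
Osmolar gap = measured − calculated = 396 − 391.6 = 4.4 mOsm/kg

4.4 mOsm/kg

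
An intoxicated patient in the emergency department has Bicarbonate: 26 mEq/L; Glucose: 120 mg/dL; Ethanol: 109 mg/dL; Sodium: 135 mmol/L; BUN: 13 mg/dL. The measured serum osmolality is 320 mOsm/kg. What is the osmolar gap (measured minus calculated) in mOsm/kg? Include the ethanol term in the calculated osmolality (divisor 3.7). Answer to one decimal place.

9.2 mOsm/kg

Calculated osmolality = 2·Na + glucose/18 + BUN/2.8 + ethanol/3.7
= 2·135 + 120/18 + 13/2.8 + 109/3.7
= 270 + 6.67 + 4.64 + 29.46
= 310.77 mOsm/kg ≈ 310.8 mOsm/kg
Osmolar gap = measured − calculated = 320 − 310.8 = 9.2 mOsm/kg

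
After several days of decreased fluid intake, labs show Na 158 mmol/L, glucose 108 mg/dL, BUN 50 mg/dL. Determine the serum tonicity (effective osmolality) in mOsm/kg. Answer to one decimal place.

Effective osmolality excludes urea (freely permeant across cell membranes):
2·Na + glucose/18
= 2·158 + 108/18
= 316 + 6
= 322 mOsm/kg

322.0 mOsm/kg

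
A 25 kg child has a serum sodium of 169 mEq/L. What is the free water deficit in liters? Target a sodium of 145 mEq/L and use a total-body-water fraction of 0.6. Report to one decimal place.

2.5 L

TBW = 0.6 · 25 = 15 L
Free water deficit = TBW · (Na/145 − 1)
= 15 · (169/145 − 1)
= 15 · 0.1655
= 2.48 L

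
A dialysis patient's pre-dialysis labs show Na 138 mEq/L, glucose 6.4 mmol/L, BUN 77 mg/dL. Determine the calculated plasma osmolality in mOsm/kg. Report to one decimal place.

309.9 mOsm/kg

Calculated osmolality = 2·Na + glucose + BUN/2.8
= 2·138 + 6.4 + 77/2.8
= 276 + 6.40 + 27.50
= 309.9 mOsm/kg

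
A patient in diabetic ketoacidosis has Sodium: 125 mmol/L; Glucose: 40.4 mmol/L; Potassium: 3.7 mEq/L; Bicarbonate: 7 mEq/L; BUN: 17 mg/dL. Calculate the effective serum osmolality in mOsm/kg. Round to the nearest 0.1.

Effective osmolality excludes urea (freely permeant across cell membranes):
2·Na + glucose
= 2·125 + 40.4
= 250 + 40.4
= 290.4 mOsm/kg

290.4 mOsm/kg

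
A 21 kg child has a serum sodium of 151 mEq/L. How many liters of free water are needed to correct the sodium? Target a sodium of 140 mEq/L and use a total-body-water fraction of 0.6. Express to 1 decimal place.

TBW = 0.6 · 21 = 12.6 L
Free water deficit = TBW · (Na/140 − 1)
= 12.6 · (151/140 − 1)
= 12.6 · 0.0786
= 0.99 L

1.0 L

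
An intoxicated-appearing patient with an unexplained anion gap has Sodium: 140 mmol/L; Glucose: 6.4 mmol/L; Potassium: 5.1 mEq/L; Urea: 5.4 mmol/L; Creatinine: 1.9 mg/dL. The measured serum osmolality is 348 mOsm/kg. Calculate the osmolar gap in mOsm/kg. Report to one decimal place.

56.2 mOsm/kg

Calculated osmolality = 2·Na + glucose + urea
= 2·140 + 6.4 + 5.4
= 280 + 6.40 + 5.40
= 291.8 mOsm/kg ≈ 291.8 mOsm/kg
Osmolar gap = measured − calculated = 348 − 291.8 = 56.2 mOsm/kg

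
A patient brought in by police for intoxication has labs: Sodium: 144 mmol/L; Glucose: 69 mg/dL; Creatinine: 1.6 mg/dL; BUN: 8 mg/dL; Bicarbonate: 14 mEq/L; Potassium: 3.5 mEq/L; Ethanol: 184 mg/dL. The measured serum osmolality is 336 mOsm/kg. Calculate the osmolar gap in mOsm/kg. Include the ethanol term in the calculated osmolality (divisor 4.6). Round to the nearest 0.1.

Calculated osmolality = 2·Na + glucose/18 + BUN/2.8 + ethanol/4.6
= 2·144 + 69/18 + 8/2.8 + 184/4.6
= 288 + 3.83 + 2.86 + 40
= 334.69 mOsm/kg ≈ 334.7 mOsm/kg
Osmolar gap = measured − calculated = 336 − 334.7 = 1.3 mOsm/kg

1.3 mOsm/kg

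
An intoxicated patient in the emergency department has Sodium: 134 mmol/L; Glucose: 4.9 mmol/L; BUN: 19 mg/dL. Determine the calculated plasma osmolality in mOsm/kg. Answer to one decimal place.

Calculated osmolality = 2·Na + glucose + BUN/2.8
= 2·134 + 4.9 + 19/2.8
= 268 + 4.90 + 6.79
= 279.69 mOsm/kg

279.7 mOsm/kg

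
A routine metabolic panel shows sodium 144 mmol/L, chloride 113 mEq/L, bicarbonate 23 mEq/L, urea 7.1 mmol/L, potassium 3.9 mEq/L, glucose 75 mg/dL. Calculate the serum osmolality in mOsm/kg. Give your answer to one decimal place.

299.3 mOsm/kg

Calculated osmolality = 2·Na + glucose/18 + urea
= 2·144 + 75/18 + 7.1
= 288 + 4.17 + 7.10
= 299.27 mOsm/kg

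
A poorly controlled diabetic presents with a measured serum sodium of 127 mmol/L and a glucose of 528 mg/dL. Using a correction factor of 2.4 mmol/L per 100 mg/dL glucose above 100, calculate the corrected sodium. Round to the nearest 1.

Corrected Na = measured Na + 2.4 · (glucose − 100)/100
= 127 + 2.4 · (528 − 100)/100
= 127 + 10.3
= 137.3 mmol/L

137 mmol/L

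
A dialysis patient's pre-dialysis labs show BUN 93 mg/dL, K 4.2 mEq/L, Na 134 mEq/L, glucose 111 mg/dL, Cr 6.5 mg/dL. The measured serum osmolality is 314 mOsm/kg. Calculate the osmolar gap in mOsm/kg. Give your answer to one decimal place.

Calculated osmolality = 2·Na + glucose/18 + BUN/2.8
= 2·134 + 111/18 + 93/2.8
= 268 + 6.17 + 33.21
= 307.38 mOsm/kg ≈ 307.4 mOsm/kg
Osmolar gap = measured − calculated = 314 − 307.4 = 6.6 mOsm/kg

6.6 mOsm/kg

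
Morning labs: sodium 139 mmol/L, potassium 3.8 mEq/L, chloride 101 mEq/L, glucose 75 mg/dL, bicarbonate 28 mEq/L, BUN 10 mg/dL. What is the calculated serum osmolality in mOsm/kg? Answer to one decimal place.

Calculated osmolality = 2·Na + glucose/18 + BUN/2.8
= 2·139 + 75/18 + 10/2.8
= 278 + 4.17 + 3.57
= 285.74 mOsm/kg

285.7 mOsm/kg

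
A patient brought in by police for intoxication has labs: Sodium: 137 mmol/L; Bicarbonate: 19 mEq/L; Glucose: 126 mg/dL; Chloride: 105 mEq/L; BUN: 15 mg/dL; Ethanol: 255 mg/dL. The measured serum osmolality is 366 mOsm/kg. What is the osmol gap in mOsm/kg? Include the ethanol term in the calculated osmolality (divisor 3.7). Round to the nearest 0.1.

10.7 mOsm/kg

Calculated osmolality = 2·Na + glucose/18 + BUN/2.8 + ethanol/3.7
= 2·137 + 126/18 + 15/2.8 + 255/3.7
= 274 + 7 + 5.36 + 68.92
= 355.28 mOsm/kg ≈ 355.3 mOsm/kg
Osmolar gap = measured − calculated = 366 − 355.3 = 10.7 mOsm/kg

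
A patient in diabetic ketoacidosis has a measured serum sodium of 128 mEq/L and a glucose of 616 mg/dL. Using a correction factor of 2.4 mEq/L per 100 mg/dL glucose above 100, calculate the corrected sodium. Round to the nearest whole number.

140 mEq/L

Corrected Na = measured Na + 2.4 · (glucose − 100)/100
= 128 + 2.4 · (616 − 100)/100
= 128 + 12.4
= 140.4 mEq/L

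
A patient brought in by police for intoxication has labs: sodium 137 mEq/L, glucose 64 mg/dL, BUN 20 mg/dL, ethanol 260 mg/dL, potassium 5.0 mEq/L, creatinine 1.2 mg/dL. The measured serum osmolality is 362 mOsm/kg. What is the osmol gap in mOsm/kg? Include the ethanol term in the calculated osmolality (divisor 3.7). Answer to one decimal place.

7.0 mOsm/kg

Calculated osmolality = 2·Na + glucose/18 + BUN/2.8 + ethanol/3.7
= 2·137 + 64/18 + 20/2.8 + 260/3.7
= 274 + 3.56 + 7.14 + 70.27
= 354.97 mOsm/kg ≈ 355.0 mOsm/kg
Osmolar gap = measured − calculated = 362 − 355.0 = 7.0 mOsm/kg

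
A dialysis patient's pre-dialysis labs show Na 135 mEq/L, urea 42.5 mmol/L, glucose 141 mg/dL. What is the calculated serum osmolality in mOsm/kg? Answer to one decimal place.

320.3 mOsm/kg

Calculated osmolality = 2·Na + glucose/18 + urea
= 2·135 + 141/18 + 42.5
= 270 + 7.83 + 42.50
= 320.33 mOsm/kg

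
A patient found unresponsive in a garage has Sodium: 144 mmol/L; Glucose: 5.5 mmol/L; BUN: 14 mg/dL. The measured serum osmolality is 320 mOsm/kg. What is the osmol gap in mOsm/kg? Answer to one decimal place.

21.5 mOsm/kg

Calculated osmolality = 2·Na + glucose + BUN/2.8
= 2·144 + 5.5 + 14/2.8
= 288 + 5.50 + 5
= 298.5 mOsm/kg ≈ 298.5 mOsm/kg
Osmolar gap = measured − calculated = 320 − 298.5 = 21.5 mOsm/kg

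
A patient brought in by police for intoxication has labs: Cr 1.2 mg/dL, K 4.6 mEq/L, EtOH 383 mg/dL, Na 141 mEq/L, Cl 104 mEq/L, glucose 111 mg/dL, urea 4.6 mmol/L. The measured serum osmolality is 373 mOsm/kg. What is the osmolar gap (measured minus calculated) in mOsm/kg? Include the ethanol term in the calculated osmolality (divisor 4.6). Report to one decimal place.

Calculated osmolality = 2·Na + glucose/18 + urea + ethanol/4.6
= 2·141 + 111/18 + 4.6 + 383/4.6
= 282 + 6.17 + 4.60 + 83.26
= 376.03 mOsm/kg ≈ 376.0 mOsm/kg
Osmolar gap = measured − calculated = 373 − 376.0 = -3.0 mOsm/kg

-3.0 mOsm/kg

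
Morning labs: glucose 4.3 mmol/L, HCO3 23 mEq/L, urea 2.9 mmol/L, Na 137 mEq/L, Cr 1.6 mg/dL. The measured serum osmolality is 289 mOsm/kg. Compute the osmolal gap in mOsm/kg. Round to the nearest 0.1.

7.8 mOsm/kg

Calculated osmolality = 2·Na + glucose + urea
= 2·137 + 4.3 + 2.9
= 274 + 4.30 + 2.90
= 281.2 mOsm/kg ≈ 281.2 mOsm/kg
Osmolar gap = measured − calculated = 289 − 281.2 = 7.8 mOsm/kg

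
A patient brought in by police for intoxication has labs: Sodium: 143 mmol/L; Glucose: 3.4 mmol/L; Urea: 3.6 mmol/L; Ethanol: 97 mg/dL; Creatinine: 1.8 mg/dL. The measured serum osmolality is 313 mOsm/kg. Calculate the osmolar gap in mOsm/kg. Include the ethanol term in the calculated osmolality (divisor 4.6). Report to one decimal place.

Calculated osmolality = 2·Na + glucose + urea + ethanol/4.6
= 2·143 + 3.4 + 3.6 + 97/4.6
= 286 + 3.40 + 3.60 + 21.09
= 314.09 mOsm/kg ≈ 314.1 mOsm/kg
Osmolar gap = measured − calculated = 313 − 314.1 = -1.1 mOsm/kg

-1.1 mOsm/kg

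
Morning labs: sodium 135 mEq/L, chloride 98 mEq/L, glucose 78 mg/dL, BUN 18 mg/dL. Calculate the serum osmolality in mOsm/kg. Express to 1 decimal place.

Calculated osmolality = 2·Na + glucose/18 + BUN/2.8
= 2·135 + 78/18 + 18/2.8
= 270 + 4.33 + 6.43
= 280.76 mOsm/kg

280.8 mOsm/kg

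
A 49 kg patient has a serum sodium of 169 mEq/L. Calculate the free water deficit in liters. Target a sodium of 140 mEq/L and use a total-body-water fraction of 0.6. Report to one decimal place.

TBW = 0.6 · 49 = 29.4 L
Free water deficit = TBW · (Na/140 − 1)
= 29.4 · (169/140 − 1)
= 29.4 · 0.2071
= 6.09 L

6.1 L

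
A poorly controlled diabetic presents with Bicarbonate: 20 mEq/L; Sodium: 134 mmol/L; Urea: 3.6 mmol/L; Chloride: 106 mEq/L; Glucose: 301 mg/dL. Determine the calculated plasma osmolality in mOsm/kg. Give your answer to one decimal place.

Calculated osmolality = 2·Na + glucose/18 + urea
= 2·134 + 301/18 + 3.6
= 268 + 16.72 + 3.60
= 288.32 mOsm/kg

288.3 mOsm/kg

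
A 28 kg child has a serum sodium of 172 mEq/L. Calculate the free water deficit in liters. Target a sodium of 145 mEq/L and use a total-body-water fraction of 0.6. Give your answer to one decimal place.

3.1 L

TBW = 0.6 · 28 = 16.8 L
Free water deficit = TBW · (Na/145 − 1)
= 16.8 · (172/145 − 1)
= 16.8 · 0.1862
= 3.13 L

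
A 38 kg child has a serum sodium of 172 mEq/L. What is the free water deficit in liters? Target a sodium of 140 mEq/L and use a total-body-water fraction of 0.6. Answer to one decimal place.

5.2 L

TBW = 0.6 · 38 = 22.8 L
Free water deficit = TBW · (Na/140 − 1)
= 22.8 · (172/140 − 1)
= 22.8 · 0.2286
= 5.21 L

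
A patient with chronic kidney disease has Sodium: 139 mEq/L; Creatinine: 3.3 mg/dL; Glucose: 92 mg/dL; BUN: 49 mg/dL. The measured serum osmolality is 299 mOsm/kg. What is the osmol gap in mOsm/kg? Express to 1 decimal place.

-1.6 mOsm/kg

Calculated osmolality = 2·Na + glucose/18 + BUN/2.8
= 2·139 + 92/18 + 49/2.8
= 278 + 5.11 + 17.50
= 300.61 mOsm/kg ≈ 300.6 mOsm/kg
Osmolar gap = measured − calculated = 299 − 300.6 = -1.6 mOsm/kg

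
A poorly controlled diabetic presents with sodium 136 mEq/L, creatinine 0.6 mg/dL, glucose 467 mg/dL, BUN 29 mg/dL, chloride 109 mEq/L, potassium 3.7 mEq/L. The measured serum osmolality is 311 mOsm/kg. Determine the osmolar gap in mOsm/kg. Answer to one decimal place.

Calculated osmolality = 2·Na + glucose/18 + BUN/2.8
= 2·136 + 467/18 + 29/2.8
= 272 + 25.94 + 10.36
= 308.3 mOsm/kg ≈ 308.3 mOsm/kg
Osmolar gap = measured − calculated = 311 − 308.3 = 2.7 mOsm/kg

2.7 mOsm/kg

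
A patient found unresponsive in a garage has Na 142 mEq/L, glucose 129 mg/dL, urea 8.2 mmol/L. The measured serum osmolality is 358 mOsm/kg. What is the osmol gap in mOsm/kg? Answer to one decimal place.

58.6 mOsm/kg

Calculated osmolality = 2·Na + glucose/18 + urea
= 2·142 + 129/18 + 8.2
= 284 + 7.17 + 8.20
= 299.37 mOsm/kg ≈ 299.4 mOsm/kg
Osmolar gap = measured − calculated = 358 − 299.4 = 58.6 mOsm/kg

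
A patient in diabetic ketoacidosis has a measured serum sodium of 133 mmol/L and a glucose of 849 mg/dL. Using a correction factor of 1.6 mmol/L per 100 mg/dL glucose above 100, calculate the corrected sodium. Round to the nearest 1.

145 mmol/L

Corrected Na = measured Na + 1.6 · (glucose − 100)/100
= 133 + 1.6 · (849 − 100)/100
= 133 + 12
= 145 mmol/L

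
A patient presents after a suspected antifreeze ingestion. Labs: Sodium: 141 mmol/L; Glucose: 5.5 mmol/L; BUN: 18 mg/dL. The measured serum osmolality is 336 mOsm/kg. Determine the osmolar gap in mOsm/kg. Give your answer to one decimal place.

42.1 mOsm/kg

Calculated osmolality = 2·Na + glucose + BUN/2.8
= 2·141 + 5.5 + 18/2.8
= 282 + 5.50 + 6.43
= 293.93 mOsm/kg ≈ 293.9 mOsm/kg
Osmolar gap = measured − calculated = 336 − 293.9 = 42.1 mOsm/kg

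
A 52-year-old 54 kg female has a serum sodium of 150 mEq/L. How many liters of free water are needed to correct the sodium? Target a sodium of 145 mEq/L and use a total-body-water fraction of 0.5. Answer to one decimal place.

TBW = 0.5 · 54 = 27 L
Free water deficit = TBW · (Na/145 − 1)
= 27 · (150/145 − 1)
= 27 · 0.0345
= 0.93 L

0.9 L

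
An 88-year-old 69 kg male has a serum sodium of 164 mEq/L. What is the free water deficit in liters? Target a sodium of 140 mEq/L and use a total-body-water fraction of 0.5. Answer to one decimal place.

5.9 L

TBW = 0.5 · 69 = 34.5 L
Free water deficit = TBW · (Na/140 − 1)
= 34.5 · (164/140 − 1)
= 34.5 · 0.1714
= 5.91 L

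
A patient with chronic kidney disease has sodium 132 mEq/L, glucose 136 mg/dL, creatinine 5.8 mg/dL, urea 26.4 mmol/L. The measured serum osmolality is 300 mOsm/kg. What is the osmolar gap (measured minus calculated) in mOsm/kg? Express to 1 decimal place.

2.0 mOsm/kg

Calculated osmolality = 2·Na + glucose/18 + urea
= 2·132 + 136/18 + 26.4
= 264 + 7.56 + 26.40
= 297.96 mOsm/kg ≈ 298.0 mOsm/kg
Osmolar gap = measured − calculated = 300 − 298.0 = 2.0 mOsm/kg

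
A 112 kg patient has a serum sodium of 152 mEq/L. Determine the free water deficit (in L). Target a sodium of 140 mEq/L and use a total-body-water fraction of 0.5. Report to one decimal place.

TBW = 0.5 · 112 = 56 L
Free water deficit = TBW · (Na/140 − 1)
= 56 · (152/140 − 1)
= 56 · 0.0857
= 4.8 L

4.8 L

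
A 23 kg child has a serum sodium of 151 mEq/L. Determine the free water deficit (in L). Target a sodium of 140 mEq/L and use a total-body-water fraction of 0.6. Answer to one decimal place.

1.1 L

TBW = 0.6 · 23 = 13.8 L
Free water deficit = TBW · (Na/140 − 1)
= 13.8 · (151/140 − 1)
= 13.8 · 0.0786
= 1.08 L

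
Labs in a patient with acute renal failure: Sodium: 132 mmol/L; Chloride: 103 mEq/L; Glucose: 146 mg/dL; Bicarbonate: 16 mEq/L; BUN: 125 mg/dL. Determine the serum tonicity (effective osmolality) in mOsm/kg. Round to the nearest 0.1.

272.1 mOsm/kg

Effective osmolality excludes urea (freely permeant across cell membranes):
2·Na + glucose/18
= 2·132 + 146/18
= 264 + 8.11
= 272.11 mOsm/kg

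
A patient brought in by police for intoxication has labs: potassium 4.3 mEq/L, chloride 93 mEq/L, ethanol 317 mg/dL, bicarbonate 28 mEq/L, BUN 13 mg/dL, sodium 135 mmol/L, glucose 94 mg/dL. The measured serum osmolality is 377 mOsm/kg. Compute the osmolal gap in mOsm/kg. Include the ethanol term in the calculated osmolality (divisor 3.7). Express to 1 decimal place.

11.5 mOsm/kg

Calculated osmolality = 2·Na + glucose/18 + BUN/2.8 + ethanol/3.7
= 2·135 + 94/18 + 13/2.8 + 317/3.7
= 270 + 5.22 + 4.64 + 85.68
= 365.54 mOsm/kg ≈ 365.5 mOsm/kg
Osmolar gap = measured − calculated = 377 − 365.5 = 11.5 mOsm/kg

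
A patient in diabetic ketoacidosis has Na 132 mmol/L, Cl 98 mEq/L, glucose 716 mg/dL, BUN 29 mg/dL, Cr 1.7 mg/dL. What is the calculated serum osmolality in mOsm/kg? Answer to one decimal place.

Calculated osmolality = 2·Na + glucose/18 + BUN/2.8
= 2·132 + 716/18 + 29/2.8
= 264 + 39.78 + 10.36
= 314.14 mOsm/kg

314.1 mOsm/kg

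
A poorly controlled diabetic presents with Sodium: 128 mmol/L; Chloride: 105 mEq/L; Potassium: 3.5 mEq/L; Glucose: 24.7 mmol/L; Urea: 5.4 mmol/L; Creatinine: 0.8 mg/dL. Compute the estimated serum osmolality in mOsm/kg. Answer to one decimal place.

286.1 mOsm/kg

Calculated osmolality = 2·Na + glucose + urea
= 2·128 + 24.7 + 5.4
= 256 + 24.70 + 5.40
= 286.1 mOsm/kg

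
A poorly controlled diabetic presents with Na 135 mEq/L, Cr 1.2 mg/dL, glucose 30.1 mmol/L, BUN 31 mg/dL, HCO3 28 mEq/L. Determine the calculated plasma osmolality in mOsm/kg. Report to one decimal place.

311.2 mOsm/kg

Calculated osmolality = 2·Na + glucose + BUN/2.8
= 2·135 + 30.1 + 31/2.8
= 270 + 30.10 + 11.07
= 311.17 mOsm/kg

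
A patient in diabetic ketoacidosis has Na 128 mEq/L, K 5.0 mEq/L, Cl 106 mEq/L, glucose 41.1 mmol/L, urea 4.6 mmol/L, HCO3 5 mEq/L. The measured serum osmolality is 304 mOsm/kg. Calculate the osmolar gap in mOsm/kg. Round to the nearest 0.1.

Calculated osmolality = 2·Na + glucose + urea
= 2·128 + 41.1 + 4.6
= 256 + 41.10 + 4.60
= 301.7 mOsm/kg ≈ 301.7 mOsm/kg
Osmolar gap = measured − calculated = 304 − 301.7 = 2.3 mOsm/kg

2.3 mOsm/kg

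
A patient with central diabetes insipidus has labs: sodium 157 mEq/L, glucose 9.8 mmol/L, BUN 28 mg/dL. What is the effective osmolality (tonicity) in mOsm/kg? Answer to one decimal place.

323.8 mOsm/kg

Effective osmolality excludes urea (freely permeant across cell membranes):
2·Na + glucose
= 2·157 + 9.8
= 314 + 9.8
= 323.8 mOsm/kg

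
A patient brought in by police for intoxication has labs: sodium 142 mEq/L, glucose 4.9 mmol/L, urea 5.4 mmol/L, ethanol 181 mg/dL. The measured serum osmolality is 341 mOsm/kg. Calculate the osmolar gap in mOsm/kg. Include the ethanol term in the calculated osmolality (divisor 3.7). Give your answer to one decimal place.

Calculated osmolality = 2·Na + glucose + urea + ethanol/3.7
= 2·142 + 4.9 + 5.4 + 181/3.7
= 284 + 4.90 + 5.40 + 48.92
= 343.22 mOsm/kg ≈ 343.2 mOsm/kg
Osmolar gap = measured − calculated = 341 − 343.2 = -2.2 mOsm/kg

-2.2 mOsm/kg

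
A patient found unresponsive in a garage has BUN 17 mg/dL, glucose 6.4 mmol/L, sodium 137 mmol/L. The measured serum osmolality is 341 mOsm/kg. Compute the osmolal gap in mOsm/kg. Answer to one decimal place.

Calculated osmolality = 2·Na + glucose + BUN/2.8
= 2·137 + 6.4 + 17/2.8
= 274 + 6.40 + 6.07
= 286.47 mOsm/kg ≈ 286.5 mOsm/kg
Osmolar gap = measured − calculated = 341 − 286.5 = 54.5 mOsm/kg

54.5 mOsm/kg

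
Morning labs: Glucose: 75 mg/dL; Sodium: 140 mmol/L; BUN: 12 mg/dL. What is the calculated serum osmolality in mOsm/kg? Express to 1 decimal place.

288.5 mOsm/kg

Calculated osmolality = 2·Na + glucose/18 + BUN/2.8
= 2·140 + 75/18 + 12/2.8
= 280 + 4.17 + 4.29
= 288.46 mOsm/kg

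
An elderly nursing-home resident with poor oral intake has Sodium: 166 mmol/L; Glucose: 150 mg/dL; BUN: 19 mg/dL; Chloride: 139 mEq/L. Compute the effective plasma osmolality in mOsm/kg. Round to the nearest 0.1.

340.3 mOsm/kg

Effective osmolality excludes urea (freely permeant across cell membranes):
2·Na + glucose/18
= 2·166 + 150/18
= 332 + 8.33
= 340.33 mOsm/kg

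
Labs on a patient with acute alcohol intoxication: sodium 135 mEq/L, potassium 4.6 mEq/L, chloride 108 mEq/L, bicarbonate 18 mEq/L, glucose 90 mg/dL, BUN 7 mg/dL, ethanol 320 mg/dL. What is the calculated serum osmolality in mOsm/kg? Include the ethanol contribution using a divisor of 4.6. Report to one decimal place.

347.1 mOsm/kg

Calculated osmolality = 2·Na + glucose/18 + BUN/2.8 + ethanol/4.6
= 2·135 + 90/18 + 7/2.8 + 320/4.6
= 270 + 5 + 2.50 + 69.57
= 347.07 mOsm/kg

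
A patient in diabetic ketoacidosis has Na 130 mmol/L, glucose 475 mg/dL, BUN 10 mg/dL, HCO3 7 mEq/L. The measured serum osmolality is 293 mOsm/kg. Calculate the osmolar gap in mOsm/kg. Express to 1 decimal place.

Calculated osmolality = 2·Na + glucose/18 + BUN/2.8
= 2·130 + 475/18 + 10/2.8
= 260 + 26.39 + 3.57
= 289.96 mOsm/kg ≈ 290.0 mOsm/kg
Osmolar gap = measured − calculated = 293 − 290.0 = 3.0 mOsm/kg

3.0 mOsm/kg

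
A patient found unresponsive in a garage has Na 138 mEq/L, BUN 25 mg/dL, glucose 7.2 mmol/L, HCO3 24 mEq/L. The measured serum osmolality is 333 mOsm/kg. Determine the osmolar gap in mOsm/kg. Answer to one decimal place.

40.9 mOsm/kg

Calculated osmolality = 2·Na + glucose + BUN/2.8
= 2·138 + 7.2 + 25/2.8
= 276 + 7.20 + 8.93
= 292.13 mOsm/kg ≈ 292.1 mOsm/kg
Osmolar gap = measured − calculated = 333 − 292.1 = 40.9 mOsm/kg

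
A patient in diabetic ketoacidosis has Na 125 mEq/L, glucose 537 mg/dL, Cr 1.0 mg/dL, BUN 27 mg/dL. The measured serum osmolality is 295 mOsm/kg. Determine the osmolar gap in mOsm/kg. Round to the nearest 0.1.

5.5 mOsm/kg

Calculated osmolality = 2·Na + glucose/18 + BUN/2.8
= 2·125 + 537/18 + 27/2.8
= 250 + 29.83 + 9.64
= 289.47 mOsm/kg ≈ 289.5 mOsm/kg
Osmolar gap = measured − calculated = 295 − 289.5 = 5.5 mOsm/kg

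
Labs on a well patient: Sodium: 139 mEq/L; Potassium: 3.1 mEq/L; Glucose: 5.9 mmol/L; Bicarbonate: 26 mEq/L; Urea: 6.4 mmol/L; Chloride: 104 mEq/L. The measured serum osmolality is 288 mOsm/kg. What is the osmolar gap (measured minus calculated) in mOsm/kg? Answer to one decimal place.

-2.3 mOsm/kg

Calculated osmolality = 2·Na + glucose + urea
= 2·139 + 5.9 + 6.4
= 278 + 5.90 + 6.40
= 290.3 mOsm/kg ≈ 290.3 mOsm/kg
Osmolar gap = measured − calculated = 288 − 290.3 = -2.3 mOsm/kg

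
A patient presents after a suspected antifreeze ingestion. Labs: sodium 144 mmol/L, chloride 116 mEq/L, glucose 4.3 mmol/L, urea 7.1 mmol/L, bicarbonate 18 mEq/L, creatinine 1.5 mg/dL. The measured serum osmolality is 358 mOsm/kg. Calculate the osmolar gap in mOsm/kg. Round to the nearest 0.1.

58.6 mOsm/kg

Calculated osmolality = 2·Na + glucose + urea
= 2·144 + 4.3 + 7.1
= 288 + 4.30 + 7.10
= 299.4 mOsm/kg ≈ 299.4 mOsm/kg
Osmolar gap = measured − calculated = 358 − 299.4 = 58.6 mOsm/kg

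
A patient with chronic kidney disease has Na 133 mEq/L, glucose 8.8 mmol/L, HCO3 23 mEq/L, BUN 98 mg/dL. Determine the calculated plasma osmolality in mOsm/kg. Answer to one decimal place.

309.8 mOsm/kg

Calculated osmolality = 2·Na + glucose + BUN/2.8
= 2·133 + 8.8 + 98/2.8
= 266 + 8.80 + 35
= 309.8 mOsm/kg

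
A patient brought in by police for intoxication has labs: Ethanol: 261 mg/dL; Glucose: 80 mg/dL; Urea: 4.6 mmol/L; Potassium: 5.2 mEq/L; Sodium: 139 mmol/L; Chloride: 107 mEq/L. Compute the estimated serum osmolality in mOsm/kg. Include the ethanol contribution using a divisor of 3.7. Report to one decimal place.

Calculated osmolality = 2·Na + glucose/18 + urea + ethanol/3.7
= 2·139 + 80/18 + 4.6 + 261/3.7
= 278 + 4.44 + 4.60 + 70.54
= 357.58 mOsm/kg

357.6 mOsm/kg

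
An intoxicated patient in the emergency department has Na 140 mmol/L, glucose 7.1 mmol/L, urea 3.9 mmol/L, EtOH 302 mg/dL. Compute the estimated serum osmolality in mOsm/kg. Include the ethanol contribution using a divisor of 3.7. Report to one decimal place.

Calculated osmolality = 2·Na + glucose + urea + ethanol/3.7
= 2·140 + 7.1 + 3.9 + 302/3.7
= 280 + 7.10 + 3.90 + 81.62
= 372.62 mOsm/kg

372.6 mOsm/kg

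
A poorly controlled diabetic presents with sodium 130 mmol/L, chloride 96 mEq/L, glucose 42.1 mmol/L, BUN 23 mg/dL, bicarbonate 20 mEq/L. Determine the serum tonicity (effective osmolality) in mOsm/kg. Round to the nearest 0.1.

Effective osmolality excludes urea (freely permeant across cell membranes):
2·Na + glucose
= 2·130 + 42.1
= 260 + 42.1
= 302.1 mOsm/kg

302.1 mOsm/kg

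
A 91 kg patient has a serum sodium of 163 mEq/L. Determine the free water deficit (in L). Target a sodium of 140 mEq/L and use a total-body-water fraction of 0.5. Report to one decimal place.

TBW = 0.5 · 91 = 45.5 L
Free water deficit = TBW · (Na/140 − 1)
= 45.5 · (163/140 − 1)
= 45.5 · 0.1643
= 7.48 L

7.5 L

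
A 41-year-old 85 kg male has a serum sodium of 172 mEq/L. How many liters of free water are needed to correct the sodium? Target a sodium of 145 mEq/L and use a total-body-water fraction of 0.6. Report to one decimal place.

TBW = 0.6 · 85 = 51 L
Free water deficit = TBW · (Na/145 − 1)
= 51 · (172/145 − 1)
= 51 · 0.1862
= 9.5 L

9.5 L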